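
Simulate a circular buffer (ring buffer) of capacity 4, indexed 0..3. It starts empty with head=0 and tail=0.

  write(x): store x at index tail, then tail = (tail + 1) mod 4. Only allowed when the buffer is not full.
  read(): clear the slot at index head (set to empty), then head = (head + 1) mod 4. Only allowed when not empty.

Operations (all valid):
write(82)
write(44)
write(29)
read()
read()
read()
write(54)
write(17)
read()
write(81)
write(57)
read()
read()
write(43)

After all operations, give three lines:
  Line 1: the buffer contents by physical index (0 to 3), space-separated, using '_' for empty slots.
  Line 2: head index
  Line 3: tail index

write(82): buf=[82 _ _ _], head=0, tail=1, size=1
write(44): buf=[82 44 _ _], head=0, tail=2, size=2
write(29): buf=[82 44 29 _], head=0, tail=3, size=3
read(): buf=[_ 44 29 _], head=1, tail=3, size=2
read(): buf=[_ _ 29 _], head=2, tail=3, size=1
read(): buf=[_ _ _ _], head=3, tail=3, size=0
write(54): buf=[_ _ _ 54], head=3, tail=0, size=1
write(17): buf=[17 _ _ 54], head=3, tail=1, size=2
read(): buf=[17 _ _ _], head=0, tail=1, size=1
write(81): buf=[17 81 _ _], head=0, tail=2, size=2
write(57): buf=[17 81 57 _], head=0, tail=3, size=3
read(): buf=[_ 81 57 _], head=1, tail=3, size=2
read(): buf=[_ _ 57 _], head=2, tail=3, size=1
write(43): buf=[_ _ 57 43], head=2, tail=0, size=2

Answer: _ _ 57 43
2
0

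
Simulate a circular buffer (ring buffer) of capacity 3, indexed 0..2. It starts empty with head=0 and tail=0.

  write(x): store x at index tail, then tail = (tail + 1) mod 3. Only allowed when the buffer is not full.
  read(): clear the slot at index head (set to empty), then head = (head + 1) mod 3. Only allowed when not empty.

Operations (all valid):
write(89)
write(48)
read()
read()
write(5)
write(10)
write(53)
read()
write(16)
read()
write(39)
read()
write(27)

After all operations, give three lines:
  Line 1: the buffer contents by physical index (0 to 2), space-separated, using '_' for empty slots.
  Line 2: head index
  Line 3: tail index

Answer: 39 27 16
2
2

Derivation:
write(89): buf=[89 _ _], head=0, tail=1, size=1
write(48): buf=[89 48 _], head=0, tail=2, size=2
read(): buf=[_ 48 _], head=1, tail=2, size=1
read(): buf=[_ _ _], head=2, tail=2, size=0
write(5): buf=[_ _ 5], head=2, tail=0, size=1
write(10): buf=[10 _ 5], head=2, tail=1, size=2
write(53): buf=[10 53 5], head=2, tail=2, size=3
read(): buf=[10 53 _], head=0, tail=2, size=2
write(16): buf=[10 53 16], head=0, tail=0, size=3
read(): buf=[_ 53 16], head=1, tail=0, size=2
write(39): buf=[39 53 16], head=1, tail=1, size=3
read(): buf=[39 _ 16], head=2, tail=1, size=2
write(27): buf=[39 27 16], head=2, tail=2, size=3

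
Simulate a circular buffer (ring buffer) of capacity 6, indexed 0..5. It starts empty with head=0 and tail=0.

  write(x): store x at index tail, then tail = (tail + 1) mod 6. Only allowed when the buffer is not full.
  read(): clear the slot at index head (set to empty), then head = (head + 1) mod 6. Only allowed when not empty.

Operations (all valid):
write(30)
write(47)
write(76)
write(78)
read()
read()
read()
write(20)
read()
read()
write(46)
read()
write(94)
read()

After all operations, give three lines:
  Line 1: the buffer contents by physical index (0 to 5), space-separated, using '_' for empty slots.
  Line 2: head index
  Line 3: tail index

write(30): buf=[30 _ _ _ _ _], head=0, tail=1, size=1
write(47): buf=[30 47 _ _ _ _], head=0, tail=2, size=2
write(76): buf=[30 47 76 _ _ _], head=0, tail=3, size=3
write(78): buf=[30 47 76 78 _ _], head=0, tail=4, size=4
read(): buf=[_ 47 76 78 _ _], head=1, tail=4, size=3
read(): buf=[_ _ 76 78 _ _], head=2, tail=4, size=2
read(): buf=[_ _ _ 78 _ _], head=3, tail=4, size=1
write(20): buf=[_ _ _ 78 20 _], head=3, tail=5, size=2
read(): buf=[_ _ _ _ 20 _], head=4, tail=5, size=1
read(): buf=[_ _ _ _ _ _], head=5, tail=5, size=0
write(46): buf=[_ _ _ _ _ 46], head=5, tail=0, size=1
read(): buf=[_ _ _ _ _ _], head=0, tail=0, size=0
write(94): buf=[94 _ _ _ _ _], head=0, tail=1, size=1
read(): buf=[_ _ _ _ _ _], head=1, tail=1, size=0

Answer: _ _ _ _ _ _
1
1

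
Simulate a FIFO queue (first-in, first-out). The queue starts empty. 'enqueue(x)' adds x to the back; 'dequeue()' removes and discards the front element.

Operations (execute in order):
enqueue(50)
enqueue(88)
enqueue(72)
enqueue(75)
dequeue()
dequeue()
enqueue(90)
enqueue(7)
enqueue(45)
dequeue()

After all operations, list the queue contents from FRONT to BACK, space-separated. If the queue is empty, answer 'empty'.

Answer: 75 90 7 45

Derivation:
enqueue(50): [50]
enqueue(88): [50, 88]
enqueue(72): [50, 88, 72]
enqueue(75): [50, 88, 72, 75]
dequeue(): [88, 72, 75]
dequeue(): [72, 75]
enqueue(90): [72, 75, 90]
enqueue(7): [72, 75, 90, 7]
enqueue(45): [72, 75, 90, 7, 45]
dequeue(): [75, 90, 7, 45]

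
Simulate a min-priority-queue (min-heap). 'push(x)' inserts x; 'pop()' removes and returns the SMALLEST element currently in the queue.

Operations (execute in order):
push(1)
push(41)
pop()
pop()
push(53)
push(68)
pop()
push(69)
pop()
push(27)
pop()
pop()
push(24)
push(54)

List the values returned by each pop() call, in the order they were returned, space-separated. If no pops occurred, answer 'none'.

push(1): heap contents = [1]
push(41): heap contents = [1, 41]
pop() → 1: heap contents = [41]
pop() → 41: heap contents = []
push(53): heap contents = [53]
push(68): heap contents = [53, 68]
pop() → 53: heap contents = [68]
push(69): heap contents = [68, 69]
pop() → 68: heap contents = [69]
push(27): heap contents = [27, 69]
pop() → 27: heap contents = [69]
pop() → 69: heap contents = []
push(24): heap contents = [24]
push(54): heap contents = [24, 54]

Answer: 1 41 53 68 27 69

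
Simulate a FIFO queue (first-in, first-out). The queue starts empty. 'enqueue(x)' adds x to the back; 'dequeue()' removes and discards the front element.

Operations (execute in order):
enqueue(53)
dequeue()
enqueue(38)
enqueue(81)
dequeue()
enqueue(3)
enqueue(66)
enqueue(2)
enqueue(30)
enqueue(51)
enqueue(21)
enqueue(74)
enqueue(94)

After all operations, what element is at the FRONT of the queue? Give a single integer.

Answer: 81

Derivation:
enqueue(53): queue = [53]
dequeue(): queue = []
enqueue(38): queue = [38]
enqueue(81): queue = [38, 81]
dequeue(): queue = [81]
enqueue(3): queue = [81, 3]
enqueue(66): queue = [81, 3, 66]
enqueue(2): queue = [81, 3, 66, 2]
enqueue(30): queue = [81, 3, 66, 2, 30]
enqueue(51): queue = [81, 3, 66, 2, 30, 51]
enqueue(21): queue = [81, 3, 66, 2, 30, 51, 21]
enqueue(74): queue = [81, 3, 66, 2, 30, 51, 21, 74]
enqueue(94): queue = [81, 3, 66, 2, 30, 51, 21, 74, 94]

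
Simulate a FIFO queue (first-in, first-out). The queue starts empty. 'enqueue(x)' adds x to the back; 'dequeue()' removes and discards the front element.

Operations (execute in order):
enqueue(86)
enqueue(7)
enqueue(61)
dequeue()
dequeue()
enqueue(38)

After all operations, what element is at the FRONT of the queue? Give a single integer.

Answer: 61

Derivation:
enqueue(86): queue = [86]
enqueue(7): queue = [86, 7]
enqueue(61): queue = [86, 7, 61]
dequeue(): queue = [7, 61]
dequeue(): queue = [61]
enqueue(38): queue = [61, 38]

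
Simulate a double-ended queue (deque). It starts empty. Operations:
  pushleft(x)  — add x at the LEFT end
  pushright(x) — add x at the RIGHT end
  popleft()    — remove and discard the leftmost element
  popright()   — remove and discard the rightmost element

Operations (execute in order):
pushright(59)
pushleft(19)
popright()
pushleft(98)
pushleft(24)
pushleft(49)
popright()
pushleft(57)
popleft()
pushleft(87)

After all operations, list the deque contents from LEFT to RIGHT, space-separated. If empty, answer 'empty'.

pushright(59): [59]
pushleft(19): [19, 59]
popright(): [19]
pushleft(98): [98, 19]
pushleft(24): [24, 98, 19]
pushleft(49): [49, 24, 98, 19]
popright(): [49, 24, 98]
pushleft(57): [57, 49, 24, 98]
popleft(): [49, 24, 98]
pushleft(87): [87, 49, 24, 98]

Answer: 87 49 24 98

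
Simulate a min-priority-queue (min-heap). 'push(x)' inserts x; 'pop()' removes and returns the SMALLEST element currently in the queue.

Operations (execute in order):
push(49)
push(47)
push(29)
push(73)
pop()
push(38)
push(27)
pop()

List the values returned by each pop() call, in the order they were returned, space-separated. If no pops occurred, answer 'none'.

push(49): heap contents = [49]
push(47): heap contents = [47, 49]
push(29): heap contents = [29, 47, 49]
push(73): heap contents = [29, 47, 49, 73]
pop() → 29: heap contents = [47, 49, 73]
push(38): heap contents = [38, 47, 49, 73]
push(27): heap contents = [27, 38, 47, 49, 73]
pop() → 27: heap contents = [38, 47, 49, 73]

Answer: 29 27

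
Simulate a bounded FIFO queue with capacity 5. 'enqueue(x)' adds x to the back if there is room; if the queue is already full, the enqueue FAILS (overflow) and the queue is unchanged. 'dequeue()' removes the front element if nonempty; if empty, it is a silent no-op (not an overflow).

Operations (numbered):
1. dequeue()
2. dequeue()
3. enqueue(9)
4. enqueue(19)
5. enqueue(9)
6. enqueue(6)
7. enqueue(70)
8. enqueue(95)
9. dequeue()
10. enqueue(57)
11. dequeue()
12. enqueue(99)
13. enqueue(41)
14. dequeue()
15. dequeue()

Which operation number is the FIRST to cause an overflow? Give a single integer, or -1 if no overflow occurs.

Answer: 8

Derivation:
1. dequeue(): empty, no-op, size=0
2. dequeue(): empty, no-op, size=0
3. enqueue(9): size=1
4. enqueue(19): size=2
5. enqueue(9): size=3
6. enqueue(6): size=4
7. enqueue(70): size=5
8. enqueue(95): size=5=cap → OVERFLOW (fail)
9. dequeue(): size=4
10. enqueue(57): size=5
11. dequeue(): size=4
12. enqueue(99): size=5
13. enqueue(41): size=5=cap → OVERFLOW (fail)
14. dequeue(): size=4
15. dequeue(): size=3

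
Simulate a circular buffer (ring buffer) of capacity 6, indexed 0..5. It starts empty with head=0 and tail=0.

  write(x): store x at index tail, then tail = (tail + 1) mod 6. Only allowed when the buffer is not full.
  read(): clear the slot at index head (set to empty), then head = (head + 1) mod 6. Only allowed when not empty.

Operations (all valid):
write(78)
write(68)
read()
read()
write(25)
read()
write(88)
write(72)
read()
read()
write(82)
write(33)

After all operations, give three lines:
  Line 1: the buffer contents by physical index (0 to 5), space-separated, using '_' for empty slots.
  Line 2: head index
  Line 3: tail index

Answer: 33 _ _ _ _ 82
5
1

Derivation:
write(78): buf=[78 _ _ _ _ _], head=0, tail=1, size=1
write(68): buf=[78 68 _ _ _ _], head=0, tail=2, size=2
read(): buf=[_ 68 _ _ _ _], head=1, tail=2, size=1
read(): buf=[_ _ _ _ _ _], head=2, tail=2, size=0
write(25): buf=[_ _ 25 _ _ _], head=2, tail=3, size=1
read(): buf=[_ _ _ _ _ _], head=3, tail=3, size=0
write(88): buf=[_ _ _ 88 _ _], head=3, tail=4, size=1
write(72): buf=[_ _ _ 88 72 _], head=3, tail=5, size=2
read(): buf=[_ _ _ _ 72 _], head=4, tail=5, size=1
read(): buf=[_ _ _ _ _ _], head=5, tail=5, size=0
write(82): buf=[_ _ _ _ _ 82], head=5, tail=0, size=1
write(33): buf=[33 _ _ _ _ 82], head=5, tail=1, size=2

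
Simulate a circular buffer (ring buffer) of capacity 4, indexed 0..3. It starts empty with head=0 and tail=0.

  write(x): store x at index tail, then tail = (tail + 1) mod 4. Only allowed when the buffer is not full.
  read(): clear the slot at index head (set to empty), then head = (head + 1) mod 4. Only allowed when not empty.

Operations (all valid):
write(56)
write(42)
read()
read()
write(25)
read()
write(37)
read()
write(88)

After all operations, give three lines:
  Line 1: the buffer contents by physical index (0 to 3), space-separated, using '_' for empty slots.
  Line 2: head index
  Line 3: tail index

Answer: 88 _ _ _
0
1

Derivation:
write(56): buf=[56 _ _ _], head=0, tail=1, size=1
write(42): buf=[56 42 _ _], head=0, tail=2, size=2
read(): buf=[_ 42 _ _], head=1, tail=2, size=1
read(): buf=[_ _ _ _], head=2, tail=2, size=0
write(25): buf=[_ _ 25 _], head=2, tail=3, size=1
read(): buf=[_ _ _ _], head=3, tail=3, size=0
write(37): buf=[_ _ _ 37], head=3, tail=0, size=1
read(): buf=[_ _ _ _], head=0, tail=0, size=0
write(88): buf=[88 _ _ _], head=0, tail=1, size=1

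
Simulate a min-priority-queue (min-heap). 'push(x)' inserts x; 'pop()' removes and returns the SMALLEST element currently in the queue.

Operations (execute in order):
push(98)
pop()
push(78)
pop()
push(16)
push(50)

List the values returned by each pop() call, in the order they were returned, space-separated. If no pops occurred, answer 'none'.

Answer: 98 78

Derivation:
push(98): heap contents = [98]
pop() → 98: heap contents = []
push(78): heap contents = [78]
pop() → 78: heap contents = []
push(16): heap contents = [16]
push(50): heap contents = [16, 50]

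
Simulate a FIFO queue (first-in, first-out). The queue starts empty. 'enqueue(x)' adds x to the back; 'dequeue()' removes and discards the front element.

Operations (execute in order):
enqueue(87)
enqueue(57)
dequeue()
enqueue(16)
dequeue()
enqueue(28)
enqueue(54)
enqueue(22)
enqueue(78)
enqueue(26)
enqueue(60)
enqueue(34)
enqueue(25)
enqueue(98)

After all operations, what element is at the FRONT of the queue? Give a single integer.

Answer: 16

Derivation:
enqueue(87): queue = [87]
enqueue(57): queue = [87, 57]
dequeue(): queue = [57]
enqueue(16): queue = [57, 16]
dequeue(): queue = [16]
enqueue(28): queue = [16, 28]
enqueue(54): queue = [16, 28, 54]
enqueue(22): queue = [16, 28, 54, 22]
enqueue(78): queue = [16, 28, 54, 22, 78]
enqueue(26): queue = [16, 28, 54, 22, 78, 26]
enqueue(60): queue = [16, 28, 54, 22, 78, 26, 60]
enqueue(34): queue = [16, 28, 54, 22, 78, 26, 60, 34]
enqueue(25): queue = [16, 28, 54, 22, 78, 26, 60, 34, 25]
enqueue(98): queue = [16, 28, 54, 22, 78, 26, 60, 34, 25, 98]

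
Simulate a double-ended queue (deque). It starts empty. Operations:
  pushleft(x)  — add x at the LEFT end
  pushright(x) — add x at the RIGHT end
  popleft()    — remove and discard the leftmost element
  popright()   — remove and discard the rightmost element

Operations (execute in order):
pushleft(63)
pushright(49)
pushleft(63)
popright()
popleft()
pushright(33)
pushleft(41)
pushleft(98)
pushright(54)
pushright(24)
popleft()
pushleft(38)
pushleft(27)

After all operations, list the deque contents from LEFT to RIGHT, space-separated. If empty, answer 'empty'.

pushleft(63): [63]
pushright(49): [63, 49]
pushleft(63): [63, 63, 49]
popright(): [63, 63]
popleft(): [63]
pushright(33): [63, 33]
pushleft(41): [41, 63, 33]
pushleft(98): [98, 41, 63, 33]
pushright(54): [98, 41, 63, 33, 54]
pushright(24): [98, 41, 63, 33, 54, 24]
popleft(): [41, 63, 33, 54, 24]
pushleft(38): [38, 41, 63, 33, 54, 24]
pushleft(27): [27, 38, 41, 63, 33, 54, 24]

Answer: 27 38 41 63 33 54 24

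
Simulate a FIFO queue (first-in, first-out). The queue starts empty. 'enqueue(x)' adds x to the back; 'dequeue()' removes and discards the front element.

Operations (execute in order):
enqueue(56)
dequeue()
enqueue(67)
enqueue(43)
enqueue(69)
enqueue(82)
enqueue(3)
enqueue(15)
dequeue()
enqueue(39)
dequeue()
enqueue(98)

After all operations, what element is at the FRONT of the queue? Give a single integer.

Answer: 69

Derivation:
enqueue(56): queue = [56]
dequeue(): queue = []
enqueue(67): queue = [67]
enqueue(43): queue = [67, 43]
enqueue(69): queue = [67, 43, 69]
enqueue(82): queue = [67, 43, 69, 82]
enqueue(3): queue = [67, 43, 69, 82, 3]
enqueue(15): queue = [67, 43, 69, 82, 3, 15]
dequeue(): queue = [43, 69, 82, 3, 15]
enqueue(39): queue = [43, 69, 82, 3, 15, 39]
dequeue(): queue = [69, 82, 3, 15, 39]
enqueue(98): queue = [69, 82, 3, 15, 39, 98]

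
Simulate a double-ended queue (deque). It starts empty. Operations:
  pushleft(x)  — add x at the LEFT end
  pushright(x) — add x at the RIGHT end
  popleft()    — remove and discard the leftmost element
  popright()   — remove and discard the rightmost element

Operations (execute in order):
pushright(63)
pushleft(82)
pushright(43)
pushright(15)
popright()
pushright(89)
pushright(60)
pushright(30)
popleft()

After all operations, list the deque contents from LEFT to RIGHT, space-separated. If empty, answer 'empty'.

pushright(63): [63]
pushleft(82): [82, 63]
pushright(43): [82, 63, 43]
pushright(15): [82, 63, 43, 15]
popright(): [82, 63, 43]
pushright(89): [82, 63, 43, 89]
pushright(60): [82, 63, 43, 89, 60]
pushright(30): [82, 63, 43, 89, 60, 30]
popleft(): [63, 43, 89, 60, 30]

Answer: 63 43 89 60 30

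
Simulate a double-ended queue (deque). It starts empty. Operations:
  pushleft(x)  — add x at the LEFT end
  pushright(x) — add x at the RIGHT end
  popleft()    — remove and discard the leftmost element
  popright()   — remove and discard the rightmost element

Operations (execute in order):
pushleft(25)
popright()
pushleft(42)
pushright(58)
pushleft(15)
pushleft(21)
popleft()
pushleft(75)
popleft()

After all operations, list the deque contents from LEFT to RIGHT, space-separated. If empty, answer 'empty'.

pushleft(25): [25]
popright(): []
pushleft(42): [42]
pushright(58): [42, 58]
pushleft(15): [15, 42, 58]
pushleft(21): [21, 15, 42, 58]
popleft(): [15, 42, 58]
pushleft(75): [75, 15, 42, 58]
popleft(): [15, 42, 58]

Answer: 15 42 58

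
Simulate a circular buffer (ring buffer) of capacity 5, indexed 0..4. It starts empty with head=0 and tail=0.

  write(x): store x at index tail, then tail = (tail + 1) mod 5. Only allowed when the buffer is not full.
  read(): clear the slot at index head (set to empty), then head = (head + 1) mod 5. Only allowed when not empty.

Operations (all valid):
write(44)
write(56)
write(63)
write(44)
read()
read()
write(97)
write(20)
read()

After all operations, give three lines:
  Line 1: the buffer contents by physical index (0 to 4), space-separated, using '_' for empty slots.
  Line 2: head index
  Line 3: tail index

Answer: 20 _ _ 44 97
3
1

Derivation:
write(44): buf=[44 _ _ _ _], head=0, tail=1, size=1
write(56): buf=[44 56 _ _ _], head=0, tail=2, size=2
write(63): buf=[44 56 63 _ _], head=0, tail=3, size=3
write(44): buf=[44 56 63 44 _], head=0, tail=4, size=4
read(): buf=[_ 56 63 44 _], head=1, tail=4, size=3
read(): buf=[_ _ 63 44 _], head=2, tail=4, size=2
write(97): buf=[_ _ 63 44 97], head=2, tail=0, size=3
write(20): buf=[20 _ 63 44 97], head=2, tail=1, size=4
read(): buf=[20 _ _ 44 97], head=3, tail=1, size=3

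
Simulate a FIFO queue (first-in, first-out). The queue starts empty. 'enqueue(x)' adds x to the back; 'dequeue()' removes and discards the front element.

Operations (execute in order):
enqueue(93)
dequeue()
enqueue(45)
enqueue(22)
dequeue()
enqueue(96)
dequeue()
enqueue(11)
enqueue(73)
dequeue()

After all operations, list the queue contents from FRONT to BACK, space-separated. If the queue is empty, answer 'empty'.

enqueue(93): [93]
dequeue(): []
enqueue(45): [45]
enqueue(22): [45, 22]
dequeue(): [22]
enqueue(96): [22, 96]
dequeue(): [96]
enqueue(11): [96, 11]
enqueue(73): [96, 11, 73]
dequeue(): [11, 73]

Answer: 11 73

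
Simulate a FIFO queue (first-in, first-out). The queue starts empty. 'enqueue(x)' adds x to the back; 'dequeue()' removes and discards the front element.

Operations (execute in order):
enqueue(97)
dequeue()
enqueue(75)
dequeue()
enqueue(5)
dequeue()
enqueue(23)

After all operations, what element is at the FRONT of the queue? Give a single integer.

Answer: 23

Derivation:
enqueue(97): queue = [97]
dequeue(): queue = []
enqueue(75): queue = [75]
dequeue(): queue = []
enqueue(5): queue = [5]
dequeue(): queue = []
enqueue(23): queue = [23]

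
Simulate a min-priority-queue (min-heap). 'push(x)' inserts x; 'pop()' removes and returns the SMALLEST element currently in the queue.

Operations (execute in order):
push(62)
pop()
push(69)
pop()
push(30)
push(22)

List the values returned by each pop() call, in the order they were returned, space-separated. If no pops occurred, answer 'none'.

push(62): heap contents = [62]
pop() → 62: heap contents = []
push(69): heap contents = [69]
pop() → 69: heap contents = []
push(30): heap contents = [30]
push(22): heap contents = [22, 30]

Answer: 62 69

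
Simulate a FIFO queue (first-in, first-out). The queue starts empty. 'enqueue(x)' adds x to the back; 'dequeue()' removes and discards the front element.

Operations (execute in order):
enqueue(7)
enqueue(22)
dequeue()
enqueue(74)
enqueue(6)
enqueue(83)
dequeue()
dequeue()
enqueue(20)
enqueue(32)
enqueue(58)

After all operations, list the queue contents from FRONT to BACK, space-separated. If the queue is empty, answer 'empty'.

Answer: 6 83 20 32 58

Derivation:
enqueue(7): [7]
enqueue(22): [7, 22]
dequeue(): [22]
enqueue(74): [22, 74]
enqueue(6): [22, 74, 6]
enqueue(83): [22, 74, 6, 83]
dequeue(): [74, 6, 83]
dequeue(): [6, 83]
enqueue(20): [6, 83, 20]
enqueue(32): [6, 83, 20, 32]
enqueue(58): [6, 83, 20, 32, 58]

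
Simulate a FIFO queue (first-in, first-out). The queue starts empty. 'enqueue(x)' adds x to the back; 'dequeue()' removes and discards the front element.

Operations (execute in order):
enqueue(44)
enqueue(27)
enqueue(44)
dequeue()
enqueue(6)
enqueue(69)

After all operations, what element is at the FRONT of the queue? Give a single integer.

Answer: 27

Derivation:
enqueue(44): queue = [44]
enqueue(27): queue = [44, 27]
enqueue(44): queue = [44, 27, 44]
dequeue(): queue = [27, 44]
enqueue(6): queue = [27, 44, 6]
enqueue(69): queue = [27, 44, 6, 69]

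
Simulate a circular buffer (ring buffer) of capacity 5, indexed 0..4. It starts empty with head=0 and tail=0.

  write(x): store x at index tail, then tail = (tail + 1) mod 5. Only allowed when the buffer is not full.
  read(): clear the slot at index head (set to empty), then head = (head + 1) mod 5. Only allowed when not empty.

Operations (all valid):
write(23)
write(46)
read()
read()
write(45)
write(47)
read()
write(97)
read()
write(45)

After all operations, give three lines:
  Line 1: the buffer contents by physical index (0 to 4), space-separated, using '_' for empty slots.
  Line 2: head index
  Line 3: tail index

Answer: 45 _ _ _ 97
4
1

Derivation:
write(23): buf=[23 _ _ _ _], head=0, tail=1, size=1
write(46): buf=[23 46 _ _ _], head=0, tail=2, size=2
read(): buf=[_ 46 _ _ _], head=1, tail=2, size=1
read(): buf=[_ _ _ _ _], head=2, tail=2, size=0
write(45): buf=[_ _ 45 _ _], head=2, tail=3, size=1
write(47): buf=[_ _ 45 47 _], head=2, tail=4, size=2
read(): buf=[_ _ _ 47 _], head=3, tail=4, size=1
write(97): buf=[_ _ _ 47 97], head=3, tail=0, size=2
read(): buf=[_ _ _ _ 97], head=4, tail=0, size=1
write(45): buf=[45 _ _ _ 97], head=4, tail=1, size=2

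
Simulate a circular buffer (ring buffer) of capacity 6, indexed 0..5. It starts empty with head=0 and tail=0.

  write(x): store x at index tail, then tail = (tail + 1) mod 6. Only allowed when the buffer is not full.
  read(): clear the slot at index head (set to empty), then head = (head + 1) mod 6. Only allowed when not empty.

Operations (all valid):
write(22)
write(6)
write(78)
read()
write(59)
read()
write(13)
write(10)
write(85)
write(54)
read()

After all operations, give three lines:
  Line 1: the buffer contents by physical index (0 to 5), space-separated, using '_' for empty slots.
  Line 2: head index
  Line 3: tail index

write(22): buf=[22 _ _ _ _ _], head=0, tail=1, size=1
write(6): buf=[22 6 _ _ _ _], head=0, tail=2, size=2
write(78): buf=[22 6 78 _ _ _], head=0, tail=3, size=3
read(): buf=[_ 6 78 _ _ _], head=1, tail=3, size=2
write(59): buf=[_ 6 78 59 _ _], head=1, tail=4, size=3
read(): buf=[_ _ 78 59 _ _], head=2, tail=4, size=2
write(13): buf=[_ _ 78 59 13 _], head=2, tail=5, size=3
write(10): buf=[_ _ 78 59 13 10], head=2, tail=0, size=4
write(85): buf=[85 _ 78 59 13 10], head=2, tail=1, size=5
write(54): buf=[85 54 78 59 13 10], head=2, tail=2, size=6
read(): buf=[85 54 _ 59 13 10], head=3, tail=2, size=5

Answer: 85 54 _ 59 13 10
3
2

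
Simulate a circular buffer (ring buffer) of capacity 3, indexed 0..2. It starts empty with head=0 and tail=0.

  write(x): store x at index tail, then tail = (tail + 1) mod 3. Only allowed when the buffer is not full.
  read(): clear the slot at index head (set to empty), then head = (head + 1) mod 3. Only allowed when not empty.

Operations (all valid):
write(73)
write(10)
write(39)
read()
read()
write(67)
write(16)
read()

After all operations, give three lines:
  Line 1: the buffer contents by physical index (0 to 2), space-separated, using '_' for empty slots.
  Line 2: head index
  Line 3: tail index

write(73): buf=[73 _ _], head=0, tail=1, size=1
write(10): buf=[73 10 _], head=0, tail=2, size=2
write(39): buf=[73 10 39], head=0, tail=0, size=3
read(): buf=[_ 10 39], head=1, tail=0, size=2
read(): buf=[_ _ 39], head=2, tail=0, size=1
write(67): buf=[67 _ 39], head=2, tail=1, size=2
write(16): buf=[67 16 39], head=2, tail=2, size=3
read(): buf=[67 16 _], head=0, tail=2, size=2

Answer: 67 16 _
0
2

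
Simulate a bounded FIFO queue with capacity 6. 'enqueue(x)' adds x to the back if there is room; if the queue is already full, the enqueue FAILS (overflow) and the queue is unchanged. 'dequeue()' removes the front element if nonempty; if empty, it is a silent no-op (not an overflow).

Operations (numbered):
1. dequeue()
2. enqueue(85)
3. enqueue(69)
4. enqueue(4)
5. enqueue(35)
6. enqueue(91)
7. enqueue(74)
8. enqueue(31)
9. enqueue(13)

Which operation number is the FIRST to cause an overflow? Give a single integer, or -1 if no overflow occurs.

Answer: 8

Derivation:
1. dequeue(): empty, no-op, size=0
2. enqueue(85): size=1
3. enqueue(69): size=2
4. enqueue(4): size=3
5. enqueue(35): size=4
6. enqueue(91): size=5
7. enqueue(74): size=6
8. enqueue(31): size=6=cap → OVERFLOW (fail)
9. enqueue(13): size=6=cap → OVERFLOW (fail)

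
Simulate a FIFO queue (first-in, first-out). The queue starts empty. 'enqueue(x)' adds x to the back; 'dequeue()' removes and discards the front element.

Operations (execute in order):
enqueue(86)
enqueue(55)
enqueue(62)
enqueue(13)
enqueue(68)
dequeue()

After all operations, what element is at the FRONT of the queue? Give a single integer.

Answer: 55

Derivation:
enqueue(86): queue = [86]
enqueue(55): queue = [86, 55]
enqueue(62): queue = [86, 55, 62]
enqueue(13): queue = [86, 55, 62, 13]
enqueue(68): queue = [86, 55, 62, 13, 68]
dequeue(): queue = [55, 62, 13, 68]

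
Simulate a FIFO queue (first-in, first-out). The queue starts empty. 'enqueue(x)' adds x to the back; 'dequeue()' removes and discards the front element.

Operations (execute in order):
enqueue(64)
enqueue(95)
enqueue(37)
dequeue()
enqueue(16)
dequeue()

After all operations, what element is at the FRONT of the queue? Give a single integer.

enqueue(64): queue = [64]
enqueue(95): queue = [64, 95]
enqueue(37): queue = [64, 95, 37]
dequeue(): queue = [95, 37]
enqueue(16): queue = [95, 37, 16]
dequeue(): queue = [37, 16]

Answer: 37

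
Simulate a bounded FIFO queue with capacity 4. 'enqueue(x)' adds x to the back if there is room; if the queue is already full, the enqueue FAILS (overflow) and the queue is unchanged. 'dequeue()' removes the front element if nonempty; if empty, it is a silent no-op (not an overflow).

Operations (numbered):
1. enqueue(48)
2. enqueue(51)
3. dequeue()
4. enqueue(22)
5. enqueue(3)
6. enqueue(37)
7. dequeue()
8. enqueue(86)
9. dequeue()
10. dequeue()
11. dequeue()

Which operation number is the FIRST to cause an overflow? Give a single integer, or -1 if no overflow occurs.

1. enqueue(48): size=1
2. enqueue(51): size=2
3. dequeue(): size=1
4. enqueue(22): size=2
5. enqueue(3): size=3
6. enqueue(37): size=4
7. dequeue(): size=3
8. enqueue(86): size=4
9. dequeue(): size=3
10. dequeue(): size=2
11. dequeue(): size=1

Answer: -1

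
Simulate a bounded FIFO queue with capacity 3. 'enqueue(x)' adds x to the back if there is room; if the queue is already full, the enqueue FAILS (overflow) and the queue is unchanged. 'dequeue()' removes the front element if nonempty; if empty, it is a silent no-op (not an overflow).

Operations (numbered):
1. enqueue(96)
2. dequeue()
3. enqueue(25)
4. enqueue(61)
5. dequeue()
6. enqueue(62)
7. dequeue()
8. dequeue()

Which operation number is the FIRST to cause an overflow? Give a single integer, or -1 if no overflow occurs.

1. enqueue(96): size=1
2. dequeue(): size=0
3. enqueue(25): size=1
4. enqueue(61): size=2
5. dequeue(): size=1
6. enqueue(62): size=2
7. dequeue(): size=1
8. dequeue(): size=0

Answer: -1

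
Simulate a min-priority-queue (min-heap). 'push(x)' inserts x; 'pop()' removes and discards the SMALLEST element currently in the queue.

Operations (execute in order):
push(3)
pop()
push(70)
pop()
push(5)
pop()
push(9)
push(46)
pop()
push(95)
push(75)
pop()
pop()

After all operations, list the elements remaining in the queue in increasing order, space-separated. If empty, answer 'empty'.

Answer: 95

Derivation:
push(3): heap contents = [3]
pop() → 3: heap contents = []
push(70): heap contents = [70]
pop() → 70: heap contents = []
push(5): heap contents = [5]
pop() → 5: heap contents = []
push(9): heap contents = [9]
push(46): heap contents = [9, 46]
pop() → 9: heap contents = [46]
push(95): heap contents = [46, 95]
push(75): heap contents = [46, 75, 95]
pop() → 46: heap contents = [75, 95]
pop() → 75: heap contents = [95]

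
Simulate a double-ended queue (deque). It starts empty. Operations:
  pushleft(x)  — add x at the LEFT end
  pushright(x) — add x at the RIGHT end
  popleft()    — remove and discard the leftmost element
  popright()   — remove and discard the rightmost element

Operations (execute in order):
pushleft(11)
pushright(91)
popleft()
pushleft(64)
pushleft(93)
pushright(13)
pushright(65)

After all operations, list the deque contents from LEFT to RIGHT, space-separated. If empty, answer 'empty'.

pushleft(11): [11]
pushright(91): [11, 91]
popleft(): [91]
pushleft(64): [64, 91]
pushleft(93): [93, 64, 91]
pushright(13): [93, 64, 91, 13]
pushright(65): [93, 64, 91, 13, 65]

Answer: 93 64 91 13 65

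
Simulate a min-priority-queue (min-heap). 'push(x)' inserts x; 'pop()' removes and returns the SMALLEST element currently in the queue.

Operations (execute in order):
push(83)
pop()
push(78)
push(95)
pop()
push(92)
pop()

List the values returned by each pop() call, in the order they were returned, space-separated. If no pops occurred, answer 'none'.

push(83): heap contents = [83]
pop() → 83: heap contents = []
push(78): heap contents = [78]
push(95): heap contents = [78, 95]
pop() → 78: heap contents = [95]
push(92): heap contents = [92, 95]
pop() → 92: heap contents = [95]

Answer: 83 78 92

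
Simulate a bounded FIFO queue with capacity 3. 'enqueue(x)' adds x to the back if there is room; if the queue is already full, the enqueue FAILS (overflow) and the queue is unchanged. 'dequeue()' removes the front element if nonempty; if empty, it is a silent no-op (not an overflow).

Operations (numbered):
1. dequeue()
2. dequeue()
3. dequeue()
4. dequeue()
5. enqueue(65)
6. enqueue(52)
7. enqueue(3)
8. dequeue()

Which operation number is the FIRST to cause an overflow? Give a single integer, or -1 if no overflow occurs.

Answer: -1

Derivation:
1. dequeue(): empty, no-op, size=0
2. dequeue(): empty, no-op, size=0
3. dequeue(): empty, no-op, size=0
4. dequeue(): empty, no-op, size=0
5. enqueue(65): size=1
6. enqueue(52): size=2
7. enqueue(3): size=3
8. dequeue(): size=2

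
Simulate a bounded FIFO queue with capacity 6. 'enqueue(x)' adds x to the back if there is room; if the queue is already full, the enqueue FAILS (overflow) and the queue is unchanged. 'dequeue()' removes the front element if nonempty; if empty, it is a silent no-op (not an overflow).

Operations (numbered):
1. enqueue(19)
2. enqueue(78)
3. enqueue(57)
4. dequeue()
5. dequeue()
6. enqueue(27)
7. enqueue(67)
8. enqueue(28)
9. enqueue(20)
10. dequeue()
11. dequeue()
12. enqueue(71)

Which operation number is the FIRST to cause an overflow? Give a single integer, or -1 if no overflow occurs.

Answer: -1

Derivation:
1. enqueue(19): size=1
2. enqueue(78): size=2
3. enqueue(57): size=3
4. dequeue(): size=2
5. dequeue(): size=1
6. enqueue(27): size=2
7. enqueue(67): size=3
8. enqueue(28): size=4
9. enqueue(20): size=5
10. dequeue(): size=4
11. dequeue(): size=3
12. enqueue(71): size=4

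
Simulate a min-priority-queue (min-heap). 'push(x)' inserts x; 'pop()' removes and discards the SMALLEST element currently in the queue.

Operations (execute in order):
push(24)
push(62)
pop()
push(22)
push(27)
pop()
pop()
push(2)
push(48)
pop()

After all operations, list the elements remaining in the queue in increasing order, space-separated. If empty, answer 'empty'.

push(24): heap contents = [24]
push(62): heap contents = [24, 62]
pop() → 24: heap contents = [62]
push(22): heap contents = [22, 62]
push(27): heap contents = [22, 27, 62]
pop() → 22: heap contents = [27, 62]
pop() → 27: heap contents = [62]
push(2): heap contents = [2, 62]
push(48): heap contents = [2, 48, 62]
pop() → 2: heap contents = [48, 62]

Answer: 48 62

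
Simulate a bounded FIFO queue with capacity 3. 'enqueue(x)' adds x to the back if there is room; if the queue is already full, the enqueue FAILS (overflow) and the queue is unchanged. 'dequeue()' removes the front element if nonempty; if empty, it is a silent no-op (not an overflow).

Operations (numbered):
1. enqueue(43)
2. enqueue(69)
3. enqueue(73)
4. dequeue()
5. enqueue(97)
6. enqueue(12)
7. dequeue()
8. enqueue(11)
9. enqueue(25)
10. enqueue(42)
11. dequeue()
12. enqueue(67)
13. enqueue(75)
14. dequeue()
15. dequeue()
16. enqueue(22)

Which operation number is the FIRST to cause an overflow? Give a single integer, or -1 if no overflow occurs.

1. enqueue(43): size=1
2. enqueue(69): size=2
3. enqueue(73): size=3
4. dequeue(): size=2
5. enqueue(97): size=3
6. enqueue(12): size=3=cap → OVERFLOW (fail)
7. dequeue(): size=2
8. enqueue(11): size=3
9. enqueue(25): size=3=cap → OVERFLOW (fail)
10. enqueue(42): size=3=cap → OVERFLOW (fail)
11. dequeue(): size=2
12. enqueue(67): size=3
13. enqueue(75): size=3=cap → OVERFLOW (fail)
14. dequeue(): size=2
15. dequeue(): size=1
16. enqueue(22): size=2

Answer: 6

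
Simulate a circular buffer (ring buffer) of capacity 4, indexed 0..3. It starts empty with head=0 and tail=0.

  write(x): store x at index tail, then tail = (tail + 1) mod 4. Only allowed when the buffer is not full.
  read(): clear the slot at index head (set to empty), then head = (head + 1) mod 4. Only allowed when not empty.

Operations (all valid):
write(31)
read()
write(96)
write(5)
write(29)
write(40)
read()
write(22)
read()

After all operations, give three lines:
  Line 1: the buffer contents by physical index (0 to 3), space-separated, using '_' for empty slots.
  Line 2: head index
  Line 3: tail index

write(31): buf=[31 _ _ _], head=0, tail=1, size=1
read(): buf=[_ _ _ _], head=1, tail=1, size=0
write(96): buf=[_ 96 _ _], head=1, tail=2, size=1
write(5): buf=[_ 96 5 _], head=1, tail=3, size=2
write(29): buf=[_ 96 5 29], head=1, tail=0, size=3
write(40): buf=[40 96 5 29], head=1, tail=1, size=4
read(): buf=[40 _ 5 29], head=2, tail=1, size=3
write(22): buf=[40 22 5 29], head=2, tail=2, size=4
read(): buf=[40 22 _ 29], head=3, tail=2, size=3

Answer: 40 22 _ 29
3
2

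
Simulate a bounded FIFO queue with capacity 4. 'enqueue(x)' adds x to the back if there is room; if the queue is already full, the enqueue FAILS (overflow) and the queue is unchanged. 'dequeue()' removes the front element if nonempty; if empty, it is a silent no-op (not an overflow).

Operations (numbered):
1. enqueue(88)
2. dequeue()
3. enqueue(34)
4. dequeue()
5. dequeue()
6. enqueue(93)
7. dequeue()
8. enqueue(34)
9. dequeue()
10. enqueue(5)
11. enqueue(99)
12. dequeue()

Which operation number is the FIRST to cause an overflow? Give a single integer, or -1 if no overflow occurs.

1. enqueue(88): size=1
2. dequeue(): size=0
3. enqueue(34): size=1
4. dequeue(): size=0
5. dequeue(): empty, no-op, size=0
6. enqueue(93): size=1
7. dequeue(): size=0
8. enqueue(34): size=1
9. dequeue(): size=0
10. enqueue(5): size=1
11. enqueue(99): size=2
12. dequeue(): size=1

Answer: -1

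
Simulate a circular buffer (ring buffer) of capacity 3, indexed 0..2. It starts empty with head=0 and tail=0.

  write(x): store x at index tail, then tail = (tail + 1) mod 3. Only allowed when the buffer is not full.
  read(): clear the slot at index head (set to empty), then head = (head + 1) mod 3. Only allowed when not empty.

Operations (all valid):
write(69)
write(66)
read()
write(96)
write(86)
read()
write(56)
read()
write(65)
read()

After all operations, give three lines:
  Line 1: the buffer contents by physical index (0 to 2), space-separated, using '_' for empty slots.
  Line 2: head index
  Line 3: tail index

Answer: _ 56 65
1
0

Derivation:
write(69): buf=[69 _ _], head=0, tail=1, size=1
write(66): buf=[69 66 _], head=0, tail=2, size=2
read(): buf=[_ 66 _], head=1, tail=2, size=1
write(96): buf=[_ 66 96], head=1, tail=0, size=2
write(86): buf=[86 66 96], head=1, tail=1, size=3
read(): buf=[86 _ 96], head=2, tail=1, size=2
write(56): buf=[86 56 96], head=2, tail=2, size=3
read(): buf=[86 56 _], head=0, tail=2, size=2
write(65): buf=[86 56 65], head=0, tail=0, size=3
read(): buf=[_ 56 65], head=1, tail=0, size=2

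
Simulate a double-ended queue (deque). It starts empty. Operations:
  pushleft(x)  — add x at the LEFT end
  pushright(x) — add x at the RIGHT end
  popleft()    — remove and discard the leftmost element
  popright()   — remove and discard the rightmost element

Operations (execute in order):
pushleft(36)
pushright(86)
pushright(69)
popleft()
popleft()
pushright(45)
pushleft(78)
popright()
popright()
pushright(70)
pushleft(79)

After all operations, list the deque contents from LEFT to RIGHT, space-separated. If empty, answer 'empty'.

Answer: 79 78 70

Derivation:
pushleft(36): [36]
pushright(86): [36, 86]
pushright(69): [36, 86, 69]
popleft(): [86, 69]
popleft(): [69]
pushright(45): [69, 45]
pushleft(78): [78, 69, 45]
popright(): [78, 69]
popright(): [78]
pushright(70): [78, 70]
pushleft(79): [79, 78, 70]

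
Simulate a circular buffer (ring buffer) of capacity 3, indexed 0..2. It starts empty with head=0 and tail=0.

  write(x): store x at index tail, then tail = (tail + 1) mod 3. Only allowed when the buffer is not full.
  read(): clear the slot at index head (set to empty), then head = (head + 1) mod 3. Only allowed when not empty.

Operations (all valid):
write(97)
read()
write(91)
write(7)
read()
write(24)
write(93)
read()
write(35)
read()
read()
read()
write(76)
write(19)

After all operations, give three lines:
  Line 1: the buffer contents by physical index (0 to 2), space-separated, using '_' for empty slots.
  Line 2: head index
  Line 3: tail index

write(97): buf=[97 _ _], head=0, tail=1, size=1
read(): buf=[_ _ _], head=1, tail=1, size=0
write(91): buf=[_ 91 _], head=1, tail=2, size=1
write(7): buf=[_ 91 7], head=1, tail=0, size=2
read(): buf=[_ _ 7], head=2, tail=0, size=1
write(24): buf=[24 _ 7], head=2, tail=1, size=2
write(93): buf=[24 93 7], head=2, tail=2, size=3
read(): buf=[24 93 _], head=0, tail=2, size=2
write(35): buf=[24 93 35], head=0, tail=0, size=3
read(): buf=[_ 93 35], head=1, tail=0, size=2
read(): buf=[_ _ 35], head=2, tail=0, size=1
read(): buf=[_ _ _], head=0, tail=0, size=0
write(76): buf=[76 _ _], head=0, tail=1, size=1
write(19): buf=[76 19 _], head=0, tail=2, size=2

Answer: 76 19 _
0
2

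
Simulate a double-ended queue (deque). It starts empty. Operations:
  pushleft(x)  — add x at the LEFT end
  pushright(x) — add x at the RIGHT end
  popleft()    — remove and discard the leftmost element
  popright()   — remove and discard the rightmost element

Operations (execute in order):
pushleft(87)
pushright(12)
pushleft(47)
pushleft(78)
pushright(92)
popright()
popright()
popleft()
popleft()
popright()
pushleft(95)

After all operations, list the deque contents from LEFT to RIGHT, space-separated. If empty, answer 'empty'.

Answer: 95

Derivation:
pushleft(87): [87]
pushright(12): [87, 12]
pushleft(47): [47, 87, 12]
pushleft(78): [78, 47, 87, 12]
pushright(92): [78, 47, 87, 12, 92]
popright(): [78, 47, 87, 12]
popright(): [78, 47, 87]
popleft(): [47, 87]
popleft(): [87]
popright(): []
pushleft(95): [95]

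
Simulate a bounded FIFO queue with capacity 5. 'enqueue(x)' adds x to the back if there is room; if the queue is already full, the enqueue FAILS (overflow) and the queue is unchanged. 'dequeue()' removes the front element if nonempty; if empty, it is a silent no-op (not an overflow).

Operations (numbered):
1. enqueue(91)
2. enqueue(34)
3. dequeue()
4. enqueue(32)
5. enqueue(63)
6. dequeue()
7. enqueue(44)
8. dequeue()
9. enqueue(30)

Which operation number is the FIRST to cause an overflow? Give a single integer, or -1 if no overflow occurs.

1. enqueue(91): size=1
2. enqueue(34): size=2
3. dequeue(): size=1
4. enqueue(32): size=2
5. enqueue(63): size=3
6. dequeue(): size=2
7. enqueue(44): size=3
8. dequeue(): size=2
9. enqueue(30): size=3

Answer: -1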